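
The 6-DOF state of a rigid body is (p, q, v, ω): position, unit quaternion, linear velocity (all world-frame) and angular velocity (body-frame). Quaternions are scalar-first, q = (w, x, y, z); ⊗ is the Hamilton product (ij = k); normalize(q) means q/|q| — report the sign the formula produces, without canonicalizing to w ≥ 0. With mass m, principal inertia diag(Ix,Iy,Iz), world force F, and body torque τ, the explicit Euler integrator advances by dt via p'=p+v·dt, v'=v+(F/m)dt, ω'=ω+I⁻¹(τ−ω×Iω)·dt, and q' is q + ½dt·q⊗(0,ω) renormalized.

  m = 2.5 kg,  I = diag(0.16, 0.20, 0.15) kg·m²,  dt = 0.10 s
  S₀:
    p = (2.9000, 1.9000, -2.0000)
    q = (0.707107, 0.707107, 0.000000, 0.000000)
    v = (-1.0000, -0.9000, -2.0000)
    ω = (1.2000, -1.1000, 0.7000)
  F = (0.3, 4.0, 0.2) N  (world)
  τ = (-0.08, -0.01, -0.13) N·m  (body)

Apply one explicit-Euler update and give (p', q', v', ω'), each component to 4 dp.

p' = (2.8000, 1.8100, -2.2000)
q' = (0.6621, 0.7466, -0.0634, -0.0141)
v' = (-0.9880, -0.7400, -1.9920)
ω' = (1.1259, -1.1092, 0.6485)

precession coupling ω×(Iω) = (0.0385, 0.0084, -0.0528)
angular accel α = (-0.7406, -0.0920, -0.5147)
new body rate ω' = (1.1259, -1.1092, 0.6485)
Hamilton product q⊗(0,ω) = (-0.8485284, 0.8485284, -1.2727926, -0.2828428)
q' = normalize(q + ½dt·q⊗(0,ω)) = (0.6621, 0.7466, -0.0634, -0.0141)
linear accel F/m = (0.1200, 1.6000, 0.0800)
p' = p + v·dt = (2.8000, 1.8100, -2.2000)
v' = v + a·dt = (-0.9880, -0.7400, -1.9920)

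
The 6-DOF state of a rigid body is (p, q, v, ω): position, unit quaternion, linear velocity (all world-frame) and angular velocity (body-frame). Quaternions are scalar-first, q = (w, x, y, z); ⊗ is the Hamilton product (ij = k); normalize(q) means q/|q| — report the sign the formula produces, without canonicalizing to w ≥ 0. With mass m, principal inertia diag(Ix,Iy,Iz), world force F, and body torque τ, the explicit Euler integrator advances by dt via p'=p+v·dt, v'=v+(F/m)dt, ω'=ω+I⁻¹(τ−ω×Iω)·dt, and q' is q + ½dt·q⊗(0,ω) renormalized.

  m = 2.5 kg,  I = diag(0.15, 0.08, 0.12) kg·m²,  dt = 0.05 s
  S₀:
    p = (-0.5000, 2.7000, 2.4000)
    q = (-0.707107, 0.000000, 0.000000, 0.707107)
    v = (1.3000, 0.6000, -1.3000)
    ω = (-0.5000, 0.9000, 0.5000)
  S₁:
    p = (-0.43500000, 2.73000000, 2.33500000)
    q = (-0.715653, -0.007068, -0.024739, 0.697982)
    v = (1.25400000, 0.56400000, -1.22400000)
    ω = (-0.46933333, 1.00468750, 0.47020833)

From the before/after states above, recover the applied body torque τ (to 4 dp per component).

τ = (0.1100, 0.1600, -0.0400)

rate change Δω = (0.03066667, 0.10468750, -0.02979167)
ω₀×(Iω₀) = (0.0180, -0.0075, 0.0315)
τ = I·(Δω/dt) + ω₀×(Iω₀) = (0.1100, 0.1600, -0.0400)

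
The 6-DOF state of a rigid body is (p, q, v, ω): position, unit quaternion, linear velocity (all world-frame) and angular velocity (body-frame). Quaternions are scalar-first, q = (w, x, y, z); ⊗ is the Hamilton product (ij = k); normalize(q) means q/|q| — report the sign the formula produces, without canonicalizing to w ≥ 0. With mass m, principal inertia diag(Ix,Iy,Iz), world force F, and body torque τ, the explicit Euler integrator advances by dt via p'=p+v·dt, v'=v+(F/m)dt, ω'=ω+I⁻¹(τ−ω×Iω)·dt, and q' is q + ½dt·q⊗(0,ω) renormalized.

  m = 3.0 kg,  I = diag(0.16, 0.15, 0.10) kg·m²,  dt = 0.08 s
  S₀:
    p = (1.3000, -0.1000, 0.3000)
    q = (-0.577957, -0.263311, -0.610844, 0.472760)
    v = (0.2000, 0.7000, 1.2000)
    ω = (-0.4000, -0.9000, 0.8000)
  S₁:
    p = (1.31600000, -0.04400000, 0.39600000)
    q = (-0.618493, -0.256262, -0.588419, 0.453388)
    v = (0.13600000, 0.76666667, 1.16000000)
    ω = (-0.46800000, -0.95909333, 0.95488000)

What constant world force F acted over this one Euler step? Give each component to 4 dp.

F = (-2.4000, 2.5000, -1.5000)

v₁ − v₀ = (-0.06400000, 0.06666667, -0.04000000)
m·(v₁−v₀)/dt = (-2.4000, 2.5000, -1.5000)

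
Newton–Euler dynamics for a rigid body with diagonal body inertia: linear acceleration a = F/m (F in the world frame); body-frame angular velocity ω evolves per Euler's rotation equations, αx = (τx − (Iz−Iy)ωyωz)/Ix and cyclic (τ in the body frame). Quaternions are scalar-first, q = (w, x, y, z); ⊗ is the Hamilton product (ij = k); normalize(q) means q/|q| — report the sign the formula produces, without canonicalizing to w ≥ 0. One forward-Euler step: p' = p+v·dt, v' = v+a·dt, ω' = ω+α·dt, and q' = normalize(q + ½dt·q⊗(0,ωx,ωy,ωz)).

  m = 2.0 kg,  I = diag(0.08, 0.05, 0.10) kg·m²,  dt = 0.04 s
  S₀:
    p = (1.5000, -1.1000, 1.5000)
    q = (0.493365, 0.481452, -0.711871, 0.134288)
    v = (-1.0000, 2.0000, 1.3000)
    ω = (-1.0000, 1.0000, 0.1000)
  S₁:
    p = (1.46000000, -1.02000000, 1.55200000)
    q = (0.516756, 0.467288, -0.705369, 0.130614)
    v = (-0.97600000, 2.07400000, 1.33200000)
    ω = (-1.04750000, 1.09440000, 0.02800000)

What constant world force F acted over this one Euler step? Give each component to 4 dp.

Δv = v₁−v₀ = (0.02400000, 0.07400000, 0.03200000)
applied force F = (1.2000, 3.7000, 1.6000)

F = (1.2000, 3.7000, 1.6000)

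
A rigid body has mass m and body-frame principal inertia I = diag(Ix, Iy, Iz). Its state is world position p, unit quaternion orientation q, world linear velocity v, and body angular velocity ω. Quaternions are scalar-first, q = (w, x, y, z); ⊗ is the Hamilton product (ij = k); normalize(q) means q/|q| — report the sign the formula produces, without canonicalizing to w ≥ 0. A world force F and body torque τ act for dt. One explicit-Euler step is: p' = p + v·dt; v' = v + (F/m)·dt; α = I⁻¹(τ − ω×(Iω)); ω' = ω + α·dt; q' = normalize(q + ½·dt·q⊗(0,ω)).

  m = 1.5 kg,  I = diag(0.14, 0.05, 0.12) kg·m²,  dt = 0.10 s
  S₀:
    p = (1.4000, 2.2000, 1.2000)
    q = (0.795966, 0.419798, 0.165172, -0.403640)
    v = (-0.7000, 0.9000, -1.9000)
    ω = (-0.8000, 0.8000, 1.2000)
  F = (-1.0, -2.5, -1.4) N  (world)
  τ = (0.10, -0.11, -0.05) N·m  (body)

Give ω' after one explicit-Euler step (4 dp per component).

precession coupling ω×(Iω) = (0.0672, -0.0192, 0.0576)
α = I⁻¹(τ − ω×Iω) = (0.2343, -1.8160, -0.8967)
ω' = ω + α·dt = (-0.7766, 0.6184, 1.1103)

ω' = (-0.7766, 0.6184, 1.1103)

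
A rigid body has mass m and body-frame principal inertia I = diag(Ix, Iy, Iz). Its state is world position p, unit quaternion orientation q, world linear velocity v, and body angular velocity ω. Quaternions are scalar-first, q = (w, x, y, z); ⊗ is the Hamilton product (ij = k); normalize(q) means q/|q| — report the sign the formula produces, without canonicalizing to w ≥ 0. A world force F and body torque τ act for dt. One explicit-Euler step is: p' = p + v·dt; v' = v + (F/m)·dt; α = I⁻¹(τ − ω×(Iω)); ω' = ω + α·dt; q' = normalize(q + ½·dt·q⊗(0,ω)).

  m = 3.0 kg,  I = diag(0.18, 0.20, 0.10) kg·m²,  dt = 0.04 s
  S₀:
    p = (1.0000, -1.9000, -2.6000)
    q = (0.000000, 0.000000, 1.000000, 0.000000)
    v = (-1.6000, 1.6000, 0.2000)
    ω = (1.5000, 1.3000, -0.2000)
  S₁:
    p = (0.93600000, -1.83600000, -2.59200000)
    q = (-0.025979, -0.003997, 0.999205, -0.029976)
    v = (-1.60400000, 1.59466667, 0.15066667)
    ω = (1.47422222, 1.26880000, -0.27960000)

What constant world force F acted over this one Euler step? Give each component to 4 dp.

F = (-0.3000, -0.4000, -3.7000)

Δv = v₁−v₀ = (-0.00400000, -0.00533333, -0.04933333)
m·(v₁−v₀)/dt = (-0.3000, -0.4000, -3.7000)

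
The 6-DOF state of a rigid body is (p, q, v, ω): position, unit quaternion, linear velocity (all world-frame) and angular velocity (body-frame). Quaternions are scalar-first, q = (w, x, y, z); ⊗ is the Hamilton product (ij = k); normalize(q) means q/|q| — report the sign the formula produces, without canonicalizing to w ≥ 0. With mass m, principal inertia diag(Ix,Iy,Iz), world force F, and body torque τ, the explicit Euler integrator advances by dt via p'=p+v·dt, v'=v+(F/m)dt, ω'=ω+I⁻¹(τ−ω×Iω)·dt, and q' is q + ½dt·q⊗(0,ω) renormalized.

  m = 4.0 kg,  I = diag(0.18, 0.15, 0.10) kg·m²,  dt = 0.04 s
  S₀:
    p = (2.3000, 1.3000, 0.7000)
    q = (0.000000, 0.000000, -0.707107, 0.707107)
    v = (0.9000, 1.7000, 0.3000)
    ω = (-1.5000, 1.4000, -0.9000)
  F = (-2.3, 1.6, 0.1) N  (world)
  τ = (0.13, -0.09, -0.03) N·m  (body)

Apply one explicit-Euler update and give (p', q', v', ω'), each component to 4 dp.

p' = (2.3360, 1.3680, 0.7120)
q' = (0.0325, -0.0071, -0.7276, 0.6852)
v' = (0.8770, 1.7160, 0.3010)
ω' = (-1.4851, 1.3472, -0.9372)

α = I⁻¹(τ − ω×Iω) = (0.3722, -1.3200, -0.9300)
new body rate ω' = (-1.4851, 1.3472, -0.9372)
q⊗(0,ω) = (1.6263461, -0.3535535, -1.0606605, -1.0606605)
q' = normalize(q + ½dt·q⊗(0,ω)) = (0.0325, -0.0071, -0.7276, 0.6852)
new position p' = (2.3360, 1.3680, 0.7120)
v' = v + a·dt = (0.8770, 1.7160, 0.3010)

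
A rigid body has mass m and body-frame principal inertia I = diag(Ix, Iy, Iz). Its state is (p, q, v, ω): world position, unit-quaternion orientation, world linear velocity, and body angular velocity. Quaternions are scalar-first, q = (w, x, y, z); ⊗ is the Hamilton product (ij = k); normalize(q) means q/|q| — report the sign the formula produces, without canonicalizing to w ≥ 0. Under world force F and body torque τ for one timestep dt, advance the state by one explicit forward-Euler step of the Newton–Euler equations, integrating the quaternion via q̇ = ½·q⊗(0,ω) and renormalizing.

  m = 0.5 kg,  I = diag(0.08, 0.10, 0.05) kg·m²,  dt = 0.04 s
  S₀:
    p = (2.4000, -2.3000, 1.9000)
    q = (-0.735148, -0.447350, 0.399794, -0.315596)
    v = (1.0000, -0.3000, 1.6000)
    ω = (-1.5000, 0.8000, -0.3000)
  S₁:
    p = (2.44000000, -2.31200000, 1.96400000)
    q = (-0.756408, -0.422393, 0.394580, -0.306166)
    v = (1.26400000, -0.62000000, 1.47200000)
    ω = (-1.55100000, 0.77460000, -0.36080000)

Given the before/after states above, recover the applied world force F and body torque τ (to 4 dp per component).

velocity change Δv = (0.26400000, -0.32000000, -0.12800000)
m·(v₁−v₀)/dt = (3.3000, -4.0000, -1.6000)
ω₁ − ω₀ = (-0.05100000, -0.02540000, -0.06080000)
ω₀×(Iω₀) = (0.0120, 0.0135, -0.0240)
τ = I·(Δω/dt) + ω₀×(Iω₀) = (-0.0900, -0.0500, -0.1000)

F = (3.3000, -4.0000, -1.6000)
τ = (-0.0900, -0.0500, -0.1000)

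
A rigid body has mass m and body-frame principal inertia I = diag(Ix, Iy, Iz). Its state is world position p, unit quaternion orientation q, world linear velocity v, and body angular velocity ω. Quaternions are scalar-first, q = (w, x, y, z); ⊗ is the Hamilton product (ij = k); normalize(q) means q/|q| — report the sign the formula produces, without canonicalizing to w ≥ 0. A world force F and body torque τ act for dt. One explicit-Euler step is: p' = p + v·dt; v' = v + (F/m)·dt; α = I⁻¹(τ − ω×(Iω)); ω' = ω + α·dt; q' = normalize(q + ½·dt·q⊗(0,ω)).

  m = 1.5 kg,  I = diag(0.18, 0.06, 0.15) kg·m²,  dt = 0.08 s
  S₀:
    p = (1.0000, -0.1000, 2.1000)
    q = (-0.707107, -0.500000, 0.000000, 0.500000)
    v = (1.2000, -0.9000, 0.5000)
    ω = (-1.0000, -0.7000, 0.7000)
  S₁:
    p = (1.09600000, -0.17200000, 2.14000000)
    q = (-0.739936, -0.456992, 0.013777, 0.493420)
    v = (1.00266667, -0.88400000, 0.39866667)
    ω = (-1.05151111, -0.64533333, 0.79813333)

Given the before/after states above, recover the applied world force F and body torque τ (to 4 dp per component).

ω₁ − ω₀ = (-0.05151111, 0.05466667, 0.09813333)
τ = I·(Δω/dt) + ω₀×(Iω₀) = (-0.1600, 0.0200, 0.1000)
Δv = v₁−v₀ = (-0.19733333, 0.01600000, -0.10133333)
m·(v₁−v₀)/dt = (-3.7000, 0.3000, -1.9000)

F = (-3.7000, 0.3000, -1.9000)
τ = (-0.1600, 0.0200, 0.1000)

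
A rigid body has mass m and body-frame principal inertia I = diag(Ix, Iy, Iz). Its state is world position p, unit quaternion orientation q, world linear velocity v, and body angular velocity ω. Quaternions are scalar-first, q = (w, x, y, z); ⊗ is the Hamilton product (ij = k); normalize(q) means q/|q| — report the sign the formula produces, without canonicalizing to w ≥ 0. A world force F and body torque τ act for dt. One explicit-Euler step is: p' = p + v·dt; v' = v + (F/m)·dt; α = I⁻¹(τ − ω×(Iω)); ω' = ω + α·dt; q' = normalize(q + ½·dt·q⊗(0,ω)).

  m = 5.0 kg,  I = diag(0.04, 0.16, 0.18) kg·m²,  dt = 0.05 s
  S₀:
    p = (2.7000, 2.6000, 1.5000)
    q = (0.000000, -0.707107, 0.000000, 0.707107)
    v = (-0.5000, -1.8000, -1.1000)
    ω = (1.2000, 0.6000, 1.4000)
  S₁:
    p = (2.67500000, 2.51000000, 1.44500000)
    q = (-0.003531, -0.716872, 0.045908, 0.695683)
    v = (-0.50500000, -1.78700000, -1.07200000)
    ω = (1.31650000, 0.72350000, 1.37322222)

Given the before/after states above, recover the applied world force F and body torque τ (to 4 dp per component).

v₁ − v₀ = (-0.00500000, 0.01300000, 0.02800000)
m·(v₁−v₀)/dt = (-0.5000, 1.3000, 2.8000)
Δω = ω₁−ω₀ = (0.11650000, 0.12350000, -0.02677778)
τ = I·(Δω/dt) + ω₀×(Iω₀) = (0.1100, 0.1600, -0.0100)

F = (-0.5000, 1.3000, 2.8000)
τ = (0.1100, 0.1600, -0.0100)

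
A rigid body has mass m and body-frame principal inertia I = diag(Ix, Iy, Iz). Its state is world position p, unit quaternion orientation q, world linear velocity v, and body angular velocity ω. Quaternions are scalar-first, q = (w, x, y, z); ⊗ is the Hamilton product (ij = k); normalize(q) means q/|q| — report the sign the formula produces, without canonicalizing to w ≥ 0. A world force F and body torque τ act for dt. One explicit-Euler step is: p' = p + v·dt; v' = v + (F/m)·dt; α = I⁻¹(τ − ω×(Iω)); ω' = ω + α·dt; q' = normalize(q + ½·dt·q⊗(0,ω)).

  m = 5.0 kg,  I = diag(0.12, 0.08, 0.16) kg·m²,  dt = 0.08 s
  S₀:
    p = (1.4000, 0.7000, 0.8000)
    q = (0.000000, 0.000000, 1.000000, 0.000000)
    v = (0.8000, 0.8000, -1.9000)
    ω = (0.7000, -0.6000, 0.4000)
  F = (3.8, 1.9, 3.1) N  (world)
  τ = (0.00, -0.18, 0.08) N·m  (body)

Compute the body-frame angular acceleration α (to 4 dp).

α = (0.1600, -2.1100, 0.3950)

gyro term ω×Iω = (-0.0192, -0.0112, 0.0168)
(τ − ω×Iω)/I = (0.1600, -2.1100, 0.3950)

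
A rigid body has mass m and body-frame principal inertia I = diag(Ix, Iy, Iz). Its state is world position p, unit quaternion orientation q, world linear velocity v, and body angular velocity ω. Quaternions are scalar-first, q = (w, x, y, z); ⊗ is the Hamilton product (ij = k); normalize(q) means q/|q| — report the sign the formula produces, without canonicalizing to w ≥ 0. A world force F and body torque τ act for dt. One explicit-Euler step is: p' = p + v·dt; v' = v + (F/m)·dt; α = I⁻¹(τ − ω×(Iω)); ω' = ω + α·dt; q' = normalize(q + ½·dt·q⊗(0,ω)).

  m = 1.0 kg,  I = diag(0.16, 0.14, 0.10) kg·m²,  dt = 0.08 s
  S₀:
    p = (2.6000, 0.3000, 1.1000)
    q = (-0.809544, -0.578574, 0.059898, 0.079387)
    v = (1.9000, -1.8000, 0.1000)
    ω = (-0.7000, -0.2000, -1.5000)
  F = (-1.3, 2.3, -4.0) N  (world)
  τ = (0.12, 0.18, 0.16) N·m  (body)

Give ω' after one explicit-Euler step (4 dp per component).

ω' = (-0.6340, -0.1331, -1.3698)

(τ − ω×Iω)/I = (0.8250, 0.8357, 1.6280)
ω + α·dt = (-0.6340, -0.1331, -1.3698)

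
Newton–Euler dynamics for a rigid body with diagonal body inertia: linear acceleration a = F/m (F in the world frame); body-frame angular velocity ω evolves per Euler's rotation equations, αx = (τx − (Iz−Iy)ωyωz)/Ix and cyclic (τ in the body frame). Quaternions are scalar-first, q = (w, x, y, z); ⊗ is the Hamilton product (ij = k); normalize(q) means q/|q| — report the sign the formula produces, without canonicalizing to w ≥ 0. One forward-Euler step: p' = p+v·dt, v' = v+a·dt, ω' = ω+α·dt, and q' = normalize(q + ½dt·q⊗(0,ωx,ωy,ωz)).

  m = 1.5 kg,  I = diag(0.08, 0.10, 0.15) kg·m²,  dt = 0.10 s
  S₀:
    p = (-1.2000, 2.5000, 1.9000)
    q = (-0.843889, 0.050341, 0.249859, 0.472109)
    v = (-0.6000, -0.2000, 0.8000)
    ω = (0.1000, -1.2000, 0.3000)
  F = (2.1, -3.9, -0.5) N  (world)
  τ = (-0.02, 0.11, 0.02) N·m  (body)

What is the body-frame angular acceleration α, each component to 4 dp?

ω×(Iω) gyroscopic = (-0.0180, -0.0021, -0.0024)
(τ − ω×Iω)/I = (-0.0250, 1.1210, 0.1493)

α = (-0.0250, 1.1210, 0.1493)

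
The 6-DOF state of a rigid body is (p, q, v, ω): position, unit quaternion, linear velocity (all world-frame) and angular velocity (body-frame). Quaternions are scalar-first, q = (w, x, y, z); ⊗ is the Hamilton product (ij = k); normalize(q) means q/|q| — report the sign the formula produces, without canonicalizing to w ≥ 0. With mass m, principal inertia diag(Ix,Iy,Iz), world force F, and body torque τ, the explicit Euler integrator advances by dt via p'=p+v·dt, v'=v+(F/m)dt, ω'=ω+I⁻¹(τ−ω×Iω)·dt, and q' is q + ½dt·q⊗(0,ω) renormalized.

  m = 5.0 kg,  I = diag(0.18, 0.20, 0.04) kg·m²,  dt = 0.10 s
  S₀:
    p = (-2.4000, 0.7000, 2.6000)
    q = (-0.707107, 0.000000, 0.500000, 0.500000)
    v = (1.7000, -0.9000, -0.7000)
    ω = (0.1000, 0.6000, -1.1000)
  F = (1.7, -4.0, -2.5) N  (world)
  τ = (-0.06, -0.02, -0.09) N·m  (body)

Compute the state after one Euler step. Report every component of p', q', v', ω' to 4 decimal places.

(τ − ω×Iω)/I = (-0.9200, -0.0230, -2.2800)
ω + α·dt = (0.0080, 0.5977, -1.3280)
2q̇ = q⊗(0,ω) = (0.2500000, -0.9207107, -0.3742642, 0.7278177)
q + ½dt·q⊗(0,ω), renormalized = (-0.6932, -0.0459, 0.4803, 0.5353)
p + v·dt = (-2.2300, 0.6100, 2.5300)
v + (F/m)dt = (1.7340, -0.9800, -0.7500)

p' = (-2.2300, 0.6100, 2.5300)
q' = (-0.6932, -0.0459, 0.4803, 0.5353)
v' = (1.7340, -0.9800, -0.7500)
ω' = (0.0080, 0.5977, -1.3280)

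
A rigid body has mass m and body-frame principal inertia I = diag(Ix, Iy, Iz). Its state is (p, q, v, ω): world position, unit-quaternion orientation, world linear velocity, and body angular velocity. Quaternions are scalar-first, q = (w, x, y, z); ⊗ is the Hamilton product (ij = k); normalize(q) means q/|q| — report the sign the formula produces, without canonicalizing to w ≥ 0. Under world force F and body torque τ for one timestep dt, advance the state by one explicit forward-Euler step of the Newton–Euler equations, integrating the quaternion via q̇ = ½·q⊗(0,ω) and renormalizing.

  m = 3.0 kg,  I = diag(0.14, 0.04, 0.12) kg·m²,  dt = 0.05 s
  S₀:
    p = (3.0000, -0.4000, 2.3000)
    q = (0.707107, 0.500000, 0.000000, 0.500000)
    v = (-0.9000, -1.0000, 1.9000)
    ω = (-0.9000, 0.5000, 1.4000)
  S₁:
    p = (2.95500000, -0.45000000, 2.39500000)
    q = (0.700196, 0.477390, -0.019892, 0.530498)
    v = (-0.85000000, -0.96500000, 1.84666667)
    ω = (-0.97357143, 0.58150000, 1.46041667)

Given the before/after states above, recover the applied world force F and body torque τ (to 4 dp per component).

Δω = ω₁−ω₀ = (-0.07357143, 0.08150000, 0.06041667)
gyro term ω₀×Iω₀ = (0.0560, -0.0252, 0.0450)
applied torque τ = (-0.1500, 0.0400, 0.1900)
velocity change Δv = (0.05000000, 0.03500000, -0.05333333)
F = m·Δv/dt = (3.0000, 2.1000, -3.2000)

F = (3.0000, 2.1000, -3.2000)
τ = (-0.1500, 0.0400, 0.1900)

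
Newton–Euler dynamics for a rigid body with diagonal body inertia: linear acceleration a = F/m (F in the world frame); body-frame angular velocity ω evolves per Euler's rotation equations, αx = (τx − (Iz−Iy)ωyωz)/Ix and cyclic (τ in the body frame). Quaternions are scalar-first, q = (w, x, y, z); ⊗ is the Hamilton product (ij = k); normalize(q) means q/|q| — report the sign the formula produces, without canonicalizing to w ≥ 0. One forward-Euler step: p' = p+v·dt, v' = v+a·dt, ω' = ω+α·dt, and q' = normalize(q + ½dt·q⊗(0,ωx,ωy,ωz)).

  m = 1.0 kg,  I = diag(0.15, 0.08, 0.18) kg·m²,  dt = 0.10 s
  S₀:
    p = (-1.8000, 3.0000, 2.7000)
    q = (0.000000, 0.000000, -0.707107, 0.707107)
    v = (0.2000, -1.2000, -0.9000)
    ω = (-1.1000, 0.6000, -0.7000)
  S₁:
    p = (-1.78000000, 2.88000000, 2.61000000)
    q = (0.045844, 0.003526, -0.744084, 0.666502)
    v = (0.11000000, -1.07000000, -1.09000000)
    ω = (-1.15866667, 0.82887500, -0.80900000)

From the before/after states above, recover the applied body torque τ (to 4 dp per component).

τ = (-0.1300, 0.1600, -0.1500)

Δω = ω₁−ω₀ = (-0.05866667, 0.22887500, -0.10900000)
applied torque τ = (-0.1300, 0.1600, -0.1500)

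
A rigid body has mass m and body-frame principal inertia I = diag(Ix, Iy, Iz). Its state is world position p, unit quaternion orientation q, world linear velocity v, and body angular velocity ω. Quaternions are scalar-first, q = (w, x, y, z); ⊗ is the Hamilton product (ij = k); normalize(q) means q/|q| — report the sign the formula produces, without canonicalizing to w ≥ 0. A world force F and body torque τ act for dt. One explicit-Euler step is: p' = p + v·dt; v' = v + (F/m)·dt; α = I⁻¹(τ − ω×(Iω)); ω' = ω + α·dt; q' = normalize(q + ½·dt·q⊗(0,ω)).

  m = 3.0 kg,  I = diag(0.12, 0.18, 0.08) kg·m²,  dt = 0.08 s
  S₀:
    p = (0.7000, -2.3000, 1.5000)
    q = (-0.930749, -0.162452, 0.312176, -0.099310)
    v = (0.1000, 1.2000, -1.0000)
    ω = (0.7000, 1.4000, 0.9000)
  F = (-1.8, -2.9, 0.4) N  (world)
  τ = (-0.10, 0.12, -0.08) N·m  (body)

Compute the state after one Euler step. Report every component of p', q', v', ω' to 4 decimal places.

new position p' = (0.7080, -2.2040, 1.4200)
v + (F/m)dt = (0.0520, 1.1227, -0.9893)
(τ − ω×Iω)/I = (0.2167, 0.5267, -1.7350)
new body rate ω' = (0.7173, 1.4421, 0.7612)
q⊗(0,ω) = (-0.2339510, -0.2315319, -1.2263588, -1.2836301)
updated quaternion q' = (-0.9377, -0.1713, 0.2624, -0.1503)

p' = (0.7080, -2.2040, 1.4200)
q' = (-0.9377, -0.1713, 0.2624, -0.1503)
v' = (0.0520, 1.1227, -0.9893)
ω' = (0.7173, 1.4421, 0.7612)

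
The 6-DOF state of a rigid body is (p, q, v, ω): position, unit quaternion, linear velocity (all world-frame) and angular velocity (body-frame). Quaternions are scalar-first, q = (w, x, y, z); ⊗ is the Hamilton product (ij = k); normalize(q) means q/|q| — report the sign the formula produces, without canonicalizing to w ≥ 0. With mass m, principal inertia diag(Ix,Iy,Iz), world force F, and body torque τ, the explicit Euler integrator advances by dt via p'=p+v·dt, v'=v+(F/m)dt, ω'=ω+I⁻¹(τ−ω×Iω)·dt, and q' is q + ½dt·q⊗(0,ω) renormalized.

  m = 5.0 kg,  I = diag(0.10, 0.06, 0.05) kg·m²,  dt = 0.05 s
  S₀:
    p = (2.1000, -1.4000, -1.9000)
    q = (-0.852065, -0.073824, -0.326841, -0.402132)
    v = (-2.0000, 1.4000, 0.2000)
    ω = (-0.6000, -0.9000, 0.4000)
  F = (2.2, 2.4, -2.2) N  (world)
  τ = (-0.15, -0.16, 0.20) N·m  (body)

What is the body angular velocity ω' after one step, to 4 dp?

ω×(Iω) gyroscopic = (0.0036, -0.0120, -0.0216)
α = I⁻¹(τ − ω×Iω) = (-1.5360, -2.4667, 4.4320)
new body rate ω' = (-0.6768, -1.0233, 0.6216)

ω' = (-0.6768, -1.0233, 0.6216)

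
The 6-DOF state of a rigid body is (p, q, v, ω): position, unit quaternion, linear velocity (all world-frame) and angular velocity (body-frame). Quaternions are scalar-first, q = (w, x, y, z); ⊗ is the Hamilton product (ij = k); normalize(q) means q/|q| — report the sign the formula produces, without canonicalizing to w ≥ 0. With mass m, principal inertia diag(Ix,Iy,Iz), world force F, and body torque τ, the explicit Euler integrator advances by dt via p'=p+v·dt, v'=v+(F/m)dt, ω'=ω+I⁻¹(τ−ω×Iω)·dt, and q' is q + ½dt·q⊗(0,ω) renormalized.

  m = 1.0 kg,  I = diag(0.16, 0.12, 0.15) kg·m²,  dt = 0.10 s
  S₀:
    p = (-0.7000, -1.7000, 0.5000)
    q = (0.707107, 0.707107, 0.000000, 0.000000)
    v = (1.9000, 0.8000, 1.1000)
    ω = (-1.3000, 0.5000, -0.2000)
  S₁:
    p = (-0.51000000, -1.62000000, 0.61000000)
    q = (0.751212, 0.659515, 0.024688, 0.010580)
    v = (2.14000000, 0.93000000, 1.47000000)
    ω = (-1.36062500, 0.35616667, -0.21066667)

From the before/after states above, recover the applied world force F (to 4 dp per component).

F = (2.4000, 1.3000, 3.7000)

Δv = v₁−v₀ = (0.24000000, 0.13000000, 0.37000000)
applied force F = (2.4000, 1.3000, 3.7000)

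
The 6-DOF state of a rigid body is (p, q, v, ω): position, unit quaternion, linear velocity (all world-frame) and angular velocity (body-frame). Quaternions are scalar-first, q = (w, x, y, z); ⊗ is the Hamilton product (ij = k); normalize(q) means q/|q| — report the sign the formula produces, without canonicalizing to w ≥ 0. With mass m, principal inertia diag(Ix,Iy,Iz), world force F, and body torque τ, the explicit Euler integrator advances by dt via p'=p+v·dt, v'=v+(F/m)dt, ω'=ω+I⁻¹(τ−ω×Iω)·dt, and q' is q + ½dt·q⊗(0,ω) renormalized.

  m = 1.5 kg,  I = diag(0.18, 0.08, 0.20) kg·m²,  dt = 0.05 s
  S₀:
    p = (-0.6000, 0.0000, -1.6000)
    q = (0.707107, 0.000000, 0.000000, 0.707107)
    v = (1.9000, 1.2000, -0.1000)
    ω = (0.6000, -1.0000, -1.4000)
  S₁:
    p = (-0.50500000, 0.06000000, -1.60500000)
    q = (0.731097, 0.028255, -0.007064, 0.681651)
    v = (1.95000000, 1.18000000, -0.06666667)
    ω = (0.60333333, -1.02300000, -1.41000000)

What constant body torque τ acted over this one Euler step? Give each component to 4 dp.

rate change Δω = (0.00333333, -0.02300000, -0.01000000)
precession coupling = (0.1680, 0.0168, 0.0600)
applied torque τ = (0.1800, -0.0200, 0.0200)

τ = (0.1800, -0.0200, 0.0200)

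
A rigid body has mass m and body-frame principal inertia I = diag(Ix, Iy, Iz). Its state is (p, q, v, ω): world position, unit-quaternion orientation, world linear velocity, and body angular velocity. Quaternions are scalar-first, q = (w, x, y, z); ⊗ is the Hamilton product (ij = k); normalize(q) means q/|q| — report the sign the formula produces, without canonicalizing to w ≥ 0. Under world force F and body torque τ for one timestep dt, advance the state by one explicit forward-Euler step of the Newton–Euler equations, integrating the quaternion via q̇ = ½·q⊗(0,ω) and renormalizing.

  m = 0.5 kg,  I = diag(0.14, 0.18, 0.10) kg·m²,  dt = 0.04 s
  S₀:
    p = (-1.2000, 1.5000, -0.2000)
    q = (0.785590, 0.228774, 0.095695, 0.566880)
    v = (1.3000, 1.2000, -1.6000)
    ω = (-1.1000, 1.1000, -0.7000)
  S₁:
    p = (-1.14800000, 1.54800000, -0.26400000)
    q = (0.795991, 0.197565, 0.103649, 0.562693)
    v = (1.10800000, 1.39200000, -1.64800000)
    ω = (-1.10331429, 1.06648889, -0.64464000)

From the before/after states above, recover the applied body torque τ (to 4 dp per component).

τ = (0.0500, -0.1200, 0.0900)

rate change Δω = (-0.00331429, -0.03351111, 0.05536000)
precession coupling = (0.0616, 0.0308, -0.0484)
I·α + gyro = (0.0500, -0.1200, 0.0900)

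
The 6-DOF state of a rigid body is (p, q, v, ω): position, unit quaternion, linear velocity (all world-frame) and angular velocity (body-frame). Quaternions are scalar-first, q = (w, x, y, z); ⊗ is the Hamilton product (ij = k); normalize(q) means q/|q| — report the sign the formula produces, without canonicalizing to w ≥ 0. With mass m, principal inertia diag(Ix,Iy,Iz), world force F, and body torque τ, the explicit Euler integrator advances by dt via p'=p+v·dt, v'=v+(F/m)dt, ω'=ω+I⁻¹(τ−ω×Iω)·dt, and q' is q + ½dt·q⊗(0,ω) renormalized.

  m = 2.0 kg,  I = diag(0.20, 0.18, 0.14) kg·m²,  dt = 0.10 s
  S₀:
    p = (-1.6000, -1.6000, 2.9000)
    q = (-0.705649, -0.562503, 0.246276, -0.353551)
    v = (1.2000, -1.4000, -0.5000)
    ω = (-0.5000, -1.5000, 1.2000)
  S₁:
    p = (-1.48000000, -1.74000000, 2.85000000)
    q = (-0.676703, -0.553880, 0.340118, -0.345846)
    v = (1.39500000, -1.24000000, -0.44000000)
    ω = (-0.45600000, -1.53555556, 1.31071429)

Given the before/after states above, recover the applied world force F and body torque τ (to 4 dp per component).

Δω = ω₁−ω₀ = (0.04400000, -0.03555556, 0.11071429)
ω₀×(Iω₀) = (0.0720, -0.0360, -0.0150)
I·α + gyro = (0.1600, -0.1000, 0.1400)
v₁ − v₀ = (0.19500000, 0.16000000, 0.06000000)
m·(v₁−v₀)/dt = (3.9000, 3.2000, 1.2000)

F = (3.9000, 3.2000, 1.2000)
τ = (0.1600, -0.1000, 0.1400)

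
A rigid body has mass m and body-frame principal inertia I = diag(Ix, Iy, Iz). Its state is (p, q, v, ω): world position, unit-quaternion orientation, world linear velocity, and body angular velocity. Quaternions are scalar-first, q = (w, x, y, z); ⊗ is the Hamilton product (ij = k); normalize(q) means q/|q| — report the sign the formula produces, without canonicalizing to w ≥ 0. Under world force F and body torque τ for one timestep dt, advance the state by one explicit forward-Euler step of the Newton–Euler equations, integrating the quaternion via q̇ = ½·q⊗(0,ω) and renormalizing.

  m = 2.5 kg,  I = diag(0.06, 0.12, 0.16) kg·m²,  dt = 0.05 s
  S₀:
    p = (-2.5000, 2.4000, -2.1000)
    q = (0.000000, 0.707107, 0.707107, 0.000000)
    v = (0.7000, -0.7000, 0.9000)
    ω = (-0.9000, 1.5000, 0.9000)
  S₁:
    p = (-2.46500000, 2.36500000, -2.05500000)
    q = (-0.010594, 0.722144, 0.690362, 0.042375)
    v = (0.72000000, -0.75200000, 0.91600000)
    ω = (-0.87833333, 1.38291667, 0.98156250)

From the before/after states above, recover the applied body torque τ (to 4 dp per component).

rate change Δω = (0.02166667, -0.11708333, 0.08156250)
I·α + gyro = (0.0800, -0.2000, 0.1800)

τ = (0.0800, -0.2000, 0.1800)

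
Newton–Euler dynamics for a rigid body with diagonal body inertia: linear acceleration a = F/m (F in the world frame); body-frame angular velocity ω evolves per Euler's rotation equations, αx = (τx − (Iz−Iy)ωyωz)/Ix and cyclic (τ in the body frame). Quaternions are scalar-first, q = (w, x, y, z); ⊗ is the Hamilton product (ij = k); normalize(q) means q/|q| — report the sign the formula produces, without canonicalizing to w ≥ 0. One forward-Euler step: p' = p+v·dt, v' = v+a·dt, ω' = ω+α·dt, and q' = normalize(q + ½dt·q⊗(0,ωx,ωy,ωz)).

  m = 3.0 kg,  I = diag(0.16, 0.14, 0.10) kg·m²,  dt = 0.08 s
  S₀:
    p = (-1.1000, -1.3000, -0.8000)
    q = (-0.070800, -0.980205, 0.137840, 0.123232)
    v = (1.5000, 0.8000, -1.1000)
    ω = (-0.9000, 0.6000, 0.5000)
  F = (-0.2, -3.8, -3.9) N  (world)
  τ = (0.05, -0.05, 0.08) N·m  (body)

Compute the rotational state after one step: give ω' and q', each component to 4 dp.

ω×(Iω) gyroscopic = (-0.0120, -0.0270, 0.0108)
(τ − ω×Iω)/I = (0.3875, -0.1643, 0.6920)
new body rate ω' = (-0.8690, 0.5869, 0.5554)
2q̇ = q⊗(0,ω) = (-1.0265045, 0.0587008, 0.3367137, -0.4994670)
updated quaternion q' = (-0.1117, -0.9767, 0.1511, 0.1031)

ω' = (-0.8690, 0.5869, 0.5554)
q' = (-0.1117, -0.9767, 0.1511, 0.1031)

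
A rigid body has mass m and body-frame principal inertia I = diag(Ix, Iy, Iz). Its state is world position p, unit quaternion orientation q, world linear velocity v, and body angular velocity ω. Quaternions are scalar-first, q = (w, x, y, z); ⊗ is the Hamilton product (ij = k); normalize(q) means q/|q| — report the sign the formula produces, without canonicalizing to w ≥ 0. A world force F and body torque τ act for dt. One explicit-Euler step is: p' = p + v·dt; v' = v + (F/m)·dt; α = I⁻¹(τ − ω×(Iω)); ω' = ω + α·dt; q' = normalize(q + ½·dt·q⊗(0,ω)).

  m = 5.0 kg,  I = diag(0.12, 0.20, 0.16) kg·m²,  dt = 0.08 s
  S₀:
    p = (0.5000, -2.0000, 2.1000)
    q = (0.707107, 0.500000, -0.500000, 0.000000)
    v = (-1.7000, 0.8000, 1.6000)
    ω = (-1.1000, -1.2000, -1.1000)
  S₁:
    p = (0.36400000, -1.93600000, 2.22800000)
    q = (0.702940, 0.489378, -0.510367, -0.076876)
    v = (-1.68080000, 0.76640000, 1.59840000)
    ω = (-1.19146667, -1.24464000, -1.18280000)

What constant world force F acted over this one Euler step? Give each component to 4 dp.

velocity change Δv = (0.01920000, -0.03360000, -0.00160000)
F = m·Δv/dt = (1.2000, -2.1000, -0.1000)

F = (1.2000, -2.1000, -0.1000)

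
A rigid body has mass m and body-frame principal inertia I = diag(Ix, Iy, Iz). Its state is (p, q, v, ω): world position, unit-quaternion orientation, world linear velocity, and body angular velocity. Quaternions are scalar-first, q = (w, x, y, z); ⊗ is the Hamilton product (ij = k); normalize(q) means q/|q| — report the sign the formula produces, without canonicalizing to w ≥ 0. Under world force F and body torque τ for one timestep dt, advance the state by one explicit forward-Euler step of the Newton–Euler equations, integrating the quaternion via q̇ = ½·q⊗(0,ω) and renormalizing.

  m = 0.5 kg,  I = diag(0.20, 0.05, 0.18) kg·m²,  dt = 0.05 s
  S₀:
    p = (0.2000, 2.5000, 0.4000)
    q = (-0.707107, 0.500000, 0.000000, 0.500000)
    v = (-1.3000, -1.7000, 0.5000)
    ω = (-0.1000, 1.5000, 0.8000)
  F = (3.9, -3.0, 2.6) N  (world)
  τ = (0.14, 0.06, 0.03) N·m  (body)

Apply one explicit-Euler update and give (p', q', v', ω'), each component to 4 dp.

p' = (0.1350, 2.4150, 0.4250)
q' = (-0.7152, 0.4826, -0.0377, 0.5042)
v' = (-0.9100, -2.0000, 0.7600)
ω' = (-0.1040, 1.5616, 0.8021)

p + v·dt = (0.1350, 2.4150, 0.4250)
v' = v + a·dt = (-0.9100, -2.0000, 0.7600)
α = I⁻¹(τ − ω×Iω) = (-0.0800, 1.2320, 0.0417)
new body rate ω' = (-0.1040, 1.5616, 0.8021)
2q̇ = q⊗(0,ω) = (-0.3500000, -0.6792893, -1.5106605, 0.1843144)
updated quaternion q' = (-0.7152, 0.4826, -0.0377, 0.5042)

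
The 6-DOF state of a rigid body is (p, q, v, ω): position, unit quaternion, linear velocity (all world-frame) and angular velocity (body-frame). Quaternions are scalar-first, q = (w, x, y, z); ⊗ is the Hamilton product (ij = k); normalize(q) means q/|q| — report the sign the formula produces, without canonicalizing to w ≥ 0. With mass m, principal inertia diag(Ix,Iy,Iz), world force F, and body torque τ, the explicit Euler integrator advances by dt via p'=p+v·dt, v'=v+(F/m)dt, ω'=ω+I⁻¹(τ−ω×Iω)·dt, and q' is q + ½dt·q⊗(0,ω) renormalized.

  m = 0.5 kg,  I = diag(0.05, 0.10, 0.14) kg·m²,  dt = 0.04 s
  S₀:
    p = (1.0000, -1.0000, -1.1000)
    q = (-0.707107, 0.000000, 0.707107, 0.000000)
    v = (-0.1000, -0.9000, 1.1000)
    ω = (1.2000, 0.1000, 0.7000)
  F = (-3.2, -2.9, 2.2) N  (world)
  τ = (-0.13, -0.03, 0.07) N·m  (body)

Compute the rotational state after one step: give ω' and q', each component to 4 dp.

ω' = (1.0938, 0.1182, 0.7183)
q' = (-0.7082, -0.0071, 0.7054, -0.0269)

gyro term ω×Iω = (0.0028, -0.0756, 0.0060)
(τ − ω×Iω)/I = (-2.6560, 0.4560, 0.4571)
ω + α·dt = (1.0938, 0.1182, 0.7183)
2q̇ = q⊗(0,ω) = (-0.0707107, -0.3535535, -0.0707107, -1.3435033)
q' = normalize(q + ½dt·q⊗(0,ω)) = (-0.7082, -0.0071, 0.7054, -0.0269)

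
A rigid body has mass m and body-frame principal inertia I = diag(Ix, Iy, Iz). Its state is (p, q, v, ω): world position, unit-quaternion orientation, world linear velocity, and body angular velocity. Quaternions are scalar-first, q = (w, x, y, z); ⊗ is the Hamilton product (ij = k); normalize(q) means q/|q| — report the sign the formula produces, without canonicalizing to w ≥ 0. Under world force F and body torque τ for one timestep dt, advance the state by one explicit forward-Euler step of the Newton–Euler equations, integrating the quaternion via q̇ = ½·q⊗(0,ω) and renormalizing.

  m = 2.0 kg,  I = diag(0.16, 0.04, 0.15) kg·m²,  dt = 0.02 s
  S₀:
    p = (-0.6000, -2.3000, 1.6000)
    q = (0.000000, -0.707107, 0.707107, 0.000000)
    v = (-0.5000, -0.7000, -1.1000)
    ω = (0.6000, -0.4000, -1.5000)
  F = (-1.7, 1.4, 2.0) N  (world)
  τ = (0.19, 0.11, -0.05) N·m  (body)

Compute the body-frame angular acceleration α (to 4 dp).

α = (0.7750, 2.9750, -0.5253)

ω×(Iω) gyroscopic = (0.0660, -0.0090, 0.0288)
(τ − ω×Iω)/I = (0.7750, 2.9750, -0.5253)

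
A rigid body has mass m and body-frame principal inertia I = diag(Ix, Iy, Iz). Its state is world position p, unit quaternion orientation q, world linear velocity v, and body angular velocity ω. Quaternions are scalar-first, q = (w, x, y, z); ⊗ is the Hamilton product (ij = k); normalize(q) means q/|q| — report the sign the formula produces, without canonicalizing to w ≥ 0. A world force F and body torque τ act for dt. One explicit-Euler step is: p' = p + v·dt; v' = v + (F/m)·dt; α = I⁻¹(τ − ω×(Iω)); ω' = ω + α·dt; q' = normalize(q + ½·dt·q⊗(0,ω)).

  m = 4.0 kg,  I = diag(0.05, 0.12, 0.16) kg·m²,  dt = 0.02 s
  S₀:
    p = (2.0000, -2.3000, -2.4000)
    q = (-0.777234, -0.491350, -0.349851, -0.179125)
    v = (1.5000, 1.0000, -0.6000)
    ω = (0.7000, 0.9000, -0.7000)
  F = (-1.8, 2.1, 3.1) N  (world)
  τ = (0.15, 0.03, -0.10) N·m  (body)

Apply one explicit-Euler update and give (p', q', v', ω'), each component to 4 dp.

linear accel F/m = (-0.4500, 0.5250, 0.7750)
new position p' = (2.0300, -2.2800, -2.4120)
v + (F/m)dt = (1.4910, 1.0105, -0.5845)
angular accel α = (3.5040, -0.1992, -0.9006)
ω + α·dt = (0.7701, 0.8960, -0.7180)
q⊗(0,ω) = (0.5334234, -0.1379556, -1.1688431, 0.3467445)
updated quaternion q' = (-0.7718, -0.4927, -0.3615, -0.1756)

p' = (2.0300, -2.2800, -2.4120)
q' = (-0.7718, -0.4927, -0.3615, -0.1756)
v' = (1.4910, 1.0105, -0.5845)
ω' = (0.7701, 0.8960, -0.7180)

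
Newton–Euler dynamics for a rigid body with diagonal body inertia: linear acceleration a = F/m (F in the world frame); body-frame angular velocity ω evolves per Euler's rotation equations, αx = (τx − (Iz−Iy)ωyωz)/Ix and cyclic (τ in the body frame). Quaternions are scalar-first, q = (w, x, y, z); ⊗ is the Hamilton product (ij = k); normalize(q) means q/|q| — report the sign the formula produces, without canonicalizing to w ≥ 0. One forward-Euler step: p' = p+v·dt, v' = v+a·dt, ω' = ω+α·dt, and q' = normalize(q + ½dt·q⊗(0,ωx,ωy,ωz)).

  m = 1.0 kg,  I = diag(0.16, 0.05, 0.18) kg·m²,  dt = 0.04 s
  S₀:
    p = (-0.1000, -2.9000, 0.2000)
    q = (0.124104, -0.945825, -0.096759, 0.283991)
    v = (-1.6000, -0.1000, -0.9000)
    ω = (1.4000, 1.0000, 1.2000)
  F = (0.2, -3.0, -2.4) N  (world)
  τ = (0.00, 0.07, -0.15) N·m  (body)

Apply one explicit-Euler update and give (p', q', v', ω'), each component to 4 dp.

new position p' = (-0.1640, -2.9040, 0.1640)
v + (F/m)dt = (-1.5920, -0.2200, -0.9960)
(τ − ω×Iω)/I = (-0.9750, 2.0720, 0.0222)
ω' = ω + α·dt = (1.3610, 1.0829, 1.2009)
2q̇ = q⊗(0,ω) = (1.0801248, -0.2263562, 1.6566814, -0.6614376)
q' = normalize(q + ½dt·q⊗(0,ω)) = (0.1456, -0.9495, -0.0636, 0.2705)

p' = (-0.1640, -2.9040, 0.1640)
q' = (0.1456, -0.9495, -0.0636, 0.2705)
v' = (-1.5920, -0.2200, -0.9960)
ω' = (1.3610, 1.0829, 1.2009)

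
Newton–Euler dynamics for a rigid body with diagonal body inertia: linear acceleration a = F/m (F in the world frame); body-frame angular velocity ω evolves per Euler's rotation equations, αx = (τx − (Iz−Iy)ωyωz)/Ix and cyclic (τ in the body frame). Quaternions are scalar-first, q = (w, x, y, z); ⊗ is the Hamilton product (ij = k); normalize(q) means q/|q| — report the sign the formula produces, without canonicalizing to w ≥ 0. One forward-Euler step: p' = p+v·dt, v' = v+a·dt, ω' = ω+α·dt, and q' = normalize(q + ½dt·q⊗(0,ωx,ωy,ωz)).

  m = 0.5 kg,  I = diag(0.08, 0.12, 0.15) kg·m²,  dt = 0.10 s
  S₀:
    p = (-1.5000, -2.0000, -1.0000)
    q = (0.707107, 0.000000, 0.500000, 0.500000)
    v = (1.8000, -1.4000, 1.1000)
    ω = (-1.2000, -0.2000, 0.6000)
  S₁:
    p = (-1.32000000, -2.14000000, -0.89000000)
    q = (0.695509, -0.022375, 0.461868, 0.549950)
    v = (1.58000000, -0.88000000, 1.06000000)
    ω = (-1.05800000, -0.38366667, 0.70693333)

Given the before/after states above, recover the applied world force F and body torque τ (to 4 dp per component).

F = (-1.1000, 2.6000, -0.2000)
τ = (0.1100, -0.1700, 0.1700)

v₁ − v₀ = (-0.22000000, 0.52000000, -0.04000000)
m·(v₁−v₀)/dt = (-1.1000, 2.6000, -0.2000)
ω₁ − ω₀ = (0.14200000, -0.18366667, 0.10693333)
gyro term ω₀×Iω₀ = (-0.0036, 0.0504, 0.0096)
τ = I·(Δω/dt) + ω₀×(Iω₀) = (0.1100, -0.1700, 0.1700)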